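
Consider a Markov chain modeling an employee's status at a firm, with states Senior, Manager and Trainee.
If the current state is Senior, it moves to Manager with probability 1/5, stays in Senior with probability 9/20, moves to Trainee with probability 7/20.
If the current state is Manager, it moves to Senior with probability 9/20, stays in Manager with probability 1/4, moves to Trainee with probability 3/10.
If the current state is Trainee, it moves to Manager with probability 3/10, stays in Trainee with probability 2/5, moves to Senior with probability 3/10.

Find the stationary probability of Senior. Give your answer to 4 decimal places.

0.3967

Let the stationary distribution be π with π = πP and π_1 + π_2 + π_3 = 1.
π_1 = 0.45·π_1 + 0.45·π_2 + 0.3·π_3
π_2 = 0.2·π_1 + 0.25·π_2 + 0.3·π_3
Solving with the normalization constraint gives π = (0.3967, 0.2479, 0.3554).
So the stationary probability of Senior is 0.3967.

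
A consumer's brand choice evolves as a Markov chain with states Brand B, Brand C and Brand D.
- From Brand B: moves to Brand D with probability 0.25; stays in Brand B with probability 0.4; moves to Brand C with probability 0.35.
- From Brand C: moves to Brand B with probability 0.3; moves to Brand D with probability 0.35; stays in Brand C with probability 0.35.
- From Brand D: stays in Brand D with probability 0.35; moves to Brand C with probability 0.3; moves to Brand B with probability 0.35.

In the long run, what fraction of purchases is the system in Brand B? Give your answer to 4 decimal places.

0.3508

Let the stationary distribution be π with π = πP and π_1 + π_2 + π_3 = 1.
π_1 = 0.4·π_1 + 0.3·π_2 + 0.35·π_3
π_2 = 0.35·π_1 + 0.35·π_2 + 0.3·π_3
Solving with the normalization constraint gives π = (0.3508, 0.3343, 0.3149).
So the stationary probability of Brand B is 0.3508.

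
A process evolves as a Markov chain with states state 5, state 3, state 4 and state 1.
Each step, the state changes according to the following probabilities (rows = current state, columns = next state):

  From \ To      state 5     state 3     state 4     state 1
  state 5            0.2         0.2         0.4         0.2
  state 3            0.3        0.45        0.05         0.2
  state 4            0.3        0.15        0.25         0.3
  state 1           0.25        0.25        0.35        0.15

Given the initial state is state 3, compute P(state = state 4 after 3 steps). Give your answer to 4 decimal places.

Propagate the distribution vector 3 steps from state 3.
After 0 steps: (0.0000, 1.0000, 0.0000, 0.0000)
After 1 step: (0.3000, 0.4500, 0.0500, 0.2000)
After 2 steps: (0.2600, 0.3200, 0.2250, 0.1950)
After 3 steps: (0.2643, 0.2785, 0.2445, 0.2128)
P(in state 4 after 3 steps) = 0.2445

0.2445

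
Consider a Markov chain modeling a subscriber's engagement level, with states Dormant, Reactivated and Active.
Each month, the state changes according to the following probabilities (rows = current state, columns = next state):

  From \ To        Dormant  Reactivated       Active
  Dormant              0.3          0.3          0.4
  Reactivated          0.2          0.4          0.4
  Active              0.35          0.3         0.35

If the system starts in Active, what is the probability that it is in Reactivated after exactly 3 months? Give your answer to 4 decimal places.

0.3330

Propagate the distribution vector 3 months from Active.
After 0 months: (0.0000, 0.0000, 1.0000)
After 1 month: (0.3500, 0.3000, 0.3500)
After 2 months: (0.2875, 0.3300, 0.3825)
After 3 months: (0.2861, 0.3330, 0.3809)
P(in Reactivated after 3 months) = 0.3330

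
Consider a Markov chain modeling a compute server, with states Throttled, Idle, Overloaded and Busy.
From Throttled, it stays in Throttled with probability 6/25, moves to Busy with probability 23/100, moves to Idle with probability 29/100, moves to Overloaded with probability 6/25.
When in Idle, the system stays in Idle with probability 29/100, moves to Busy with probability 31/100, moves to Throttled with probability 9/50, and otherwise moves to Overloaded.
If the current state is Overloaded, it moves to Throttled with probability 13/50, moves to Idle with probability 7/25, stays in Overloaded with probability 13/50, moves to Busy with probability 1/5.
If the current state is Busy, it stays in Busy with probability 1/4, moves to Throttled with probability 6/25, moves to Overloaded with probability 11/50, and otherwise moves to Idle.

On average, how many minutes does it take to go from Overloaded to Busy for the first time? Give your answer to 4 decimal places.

4.1956

Let t(s) be the expected number of minutes to first reach Busy from state s, with t(Busy) = 0. Conditioning on the first minute:
t(Throttled) = 1 + 0.24·t(Throttled) + 0.29·t(Idle) + 0.24·t(Overloaded)
t(Idle) = 1 + 0.18·t(Throttled) + 0.29·t(Idle) + 0.22·t(Overloaded)
t(Overloaded) = 1 + 0.26·t(Throttled) + 0.28·t(Idle) + 0.26·t(Overloaded)
Solving: t(Throttled) = 4.0677, t(Idle) = 3.7397, t(Overloaded) = 4.1956.
Expected minutes from Overloaded to Busy: 4.1956.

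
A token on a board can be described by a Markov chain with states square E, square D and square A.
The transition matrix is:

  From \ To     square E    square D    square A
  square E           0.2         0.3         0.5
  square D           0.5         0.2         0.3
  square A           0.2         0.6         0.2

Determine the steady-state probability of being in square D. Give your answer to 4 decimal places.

0.3624

Let the stationary distribution be π with π = πP and π_1 + π_2 + π_3 = 1.
π_1 = 0.2·π_1 + 0.5·π_2 + 0.2·π_3
π_2 = 0.3·π_1 + 0.2·π_2 + 0.6·π_3
Solving with the normalization constraint gives π = (0.3087, 0.3624, 0.3289).
So the stationary probability of square D is 0.3624.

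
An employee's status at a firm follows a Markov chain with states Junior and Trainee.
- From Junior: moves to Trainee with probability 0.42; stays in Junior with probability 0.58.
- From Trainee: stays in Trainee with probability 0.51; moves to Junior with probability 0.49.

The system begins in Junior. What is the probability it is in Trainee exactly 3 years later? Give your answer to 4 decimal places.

Propagate the distribution vector 3 years from Junior.
After 0 years: (1.0000, 0.0000)
After 1 year: (0.5800, 0.4200)
After 2 years: (0.5422, 0.4578)
After 3 years: (0.5388, 0.4612)
P(in Trainee after 3 years) = 0.4612

0.4612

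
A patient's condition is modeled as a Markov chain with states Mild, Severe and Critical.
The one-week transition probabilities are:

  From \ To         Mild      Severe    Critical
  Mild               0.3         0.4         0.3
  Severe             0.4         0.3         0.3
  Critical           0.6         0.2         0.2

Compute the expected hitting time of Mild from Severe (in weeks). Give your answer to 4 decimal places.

2.2000

Let t(s) be the expected number of weeks to first reach Mild from state s, with t(Mild) = 0. Conditioning on the first week:
t(Severe) = 1 + 0.3·t(Severe) + 0.3·t(Critical)
t(Critical) = 1 + 0.2·t(Severe) + 0.2·t(Critical)
Solving: t(Severe) = 2.2000, t(Critical) = 1.8000.
Expected weeks from Severe to Mild: 2.2000.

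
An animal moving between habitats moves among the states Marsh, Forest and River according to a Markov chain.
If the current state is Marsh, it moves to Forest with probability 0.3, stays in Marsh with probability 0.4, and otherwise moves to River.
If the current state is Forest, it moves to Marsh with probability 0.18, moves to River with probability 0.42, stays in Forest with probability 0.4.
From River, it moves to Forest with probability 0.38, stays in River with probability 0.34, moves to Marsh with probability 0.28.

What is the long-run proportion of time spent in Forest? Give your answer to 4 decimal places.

0.3652

Let the stationary distribution be π with π = πP and π_1 + π_2 + π_3 = 1.
π_1 = 0.4·π_1 + 0.18·π_2 + 0.28·π_3
π_2 = 0.3·π_1 + 0.4·π_2 + 0.38·π_3
Solving with the normalization constraint gives π = (0.2767, 0.3652, 0.3581).
So the stationary probability of Forest is 0.3652.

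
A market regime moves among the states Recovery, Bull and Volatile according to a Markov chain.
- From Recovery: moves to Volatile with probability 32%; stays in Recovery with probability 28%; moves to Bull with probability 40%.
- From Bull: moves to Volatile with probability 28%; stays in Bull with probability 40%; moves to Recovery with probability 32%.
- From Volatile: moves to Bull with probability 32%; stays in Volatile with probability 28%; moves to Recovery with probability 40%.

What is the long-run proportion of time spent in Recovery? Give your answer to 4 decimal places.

0.3302

Let the stationary distribution be π with π = πP and π_1 + π_2 + π_3 = 1.
π_1 = 0.28·π_1 + 0.32·π_2 + 0.4·π_3
π_2 = 0.4·π_1 + 0.4·π_2 + 0.32·π_3
Solving with the normalization constraint gives π = (0.3302, 0.3765, 0.2932).
So the stationary probability of Recovery is 0.3302.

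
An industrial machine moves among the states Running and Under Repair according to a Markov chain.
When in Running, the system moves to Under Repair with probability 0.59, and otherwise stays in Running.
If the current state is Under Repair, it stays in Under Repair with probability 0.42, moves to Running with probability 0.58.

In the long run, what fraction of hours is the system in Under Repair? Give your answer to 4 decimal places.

Let the stationary distribution be π with π = πP and π_1 + π_2 = 1.
π_1 = 0.41·π_1 + 0.58·π_2
Solving with the normalization constraint gives π = (0.4957, 0.5043).
So the stationary probability of Under Repair is 0.5043.

0.5043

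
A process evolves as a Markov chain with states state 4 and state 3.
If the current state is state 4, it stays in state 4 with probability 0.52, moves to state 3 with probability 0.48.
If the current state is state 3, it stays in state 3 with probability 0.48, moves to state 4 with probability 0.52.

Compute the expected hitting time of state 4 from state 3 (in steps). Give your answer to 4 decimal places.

Let t(s) be the expected number of steps to first reach state 4 from state s, with t(state 4) = 0. Conditioning on the first step:
t(state 3) = 1 + 0.48·t(state 3)
Solving: t(state 3) = 1.9231.
Expected steps from state 3 to state 4: 1.9231.

1.9231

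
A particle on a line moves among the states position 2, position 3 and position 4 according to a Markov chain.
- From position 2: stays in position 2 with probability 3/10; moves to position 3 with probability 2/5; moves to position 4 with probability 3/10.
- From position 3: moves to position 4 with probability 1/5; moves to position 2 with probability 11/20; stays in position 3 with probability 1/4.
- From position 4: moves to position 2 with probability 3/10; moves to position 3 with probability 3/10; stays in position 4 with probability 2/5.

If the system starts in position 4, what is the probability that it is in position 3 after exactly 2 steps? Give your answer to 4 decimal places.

Sum over the intermediate state after 1 step:
P = P(position 4→position 2)·P(position 2→position 3) + P(position 4→position 3)·P(position 3→position 3) + P(position 4→position 4)·P(position 4→position 3)
  = 0.3×0.4 + 0.3×0.25 + 0.4×0.3
  = 0.1200 + 0.0750 + 0.1200 = 0.3150

0.3150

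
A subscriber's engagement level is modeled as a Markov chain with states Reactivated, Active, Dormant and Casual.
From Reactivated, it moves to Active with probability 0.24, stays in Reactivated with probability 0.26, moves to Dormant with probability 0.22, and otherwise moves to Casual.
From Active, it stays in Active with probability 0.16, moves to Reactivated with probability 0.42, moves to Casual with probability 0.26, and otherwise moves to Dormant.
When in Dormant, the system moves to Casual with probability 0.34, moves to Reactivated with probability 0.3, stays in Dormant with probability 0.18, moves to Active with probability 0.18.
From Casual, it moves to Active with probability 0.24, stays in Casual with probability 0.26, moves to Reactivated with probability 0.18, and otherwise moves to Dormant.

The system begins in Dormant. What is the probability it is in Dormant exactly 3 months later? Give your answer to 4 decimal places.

0.2257

Propagate the distribution vector 3 months from Dormant.
After 0 months: (0.0000, 0.0000, 1.0000, 0.0000)
After 1 month: (0.3000, 0.1800, 0.1800, 0.3400)
After 2 months: (0.2688, 0.2148, 0.2360, 0.2804)
After 3 months: (0.2814, 0.2087, 0.2257, 0.2843)
P(in Dormant after 3 months) = 0.2257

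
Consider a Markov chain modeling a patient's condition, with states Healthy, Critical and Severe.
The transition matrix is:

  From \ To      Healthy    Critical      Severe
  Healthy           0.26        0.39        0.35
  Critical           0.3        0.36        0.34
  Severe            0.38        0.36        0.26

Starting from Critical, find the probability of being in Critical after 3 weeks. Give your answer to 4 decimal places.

Propagate the distribution vector 3 weeks from Critical.
After 0 weeks: (0.0000, 1.0000, 0.0000)
After 1 week: (0.3000, 0.3600, 0.3400)
After 2 weeks: (0.3152, 0.3690, 0.3158)
After 3 weeks: (0.3127, 0.3695, 0.3179)
P(in Critical after 3 weeks) = 0.3695

0.3695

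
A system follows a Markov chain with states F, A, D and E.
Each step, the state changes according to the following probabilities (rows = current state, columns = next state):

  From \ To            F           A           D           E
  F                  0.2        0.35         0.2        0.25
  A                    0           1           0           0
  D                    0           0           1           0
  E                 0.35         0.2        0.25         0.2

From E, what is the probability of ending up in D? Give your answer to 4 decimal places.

Let h(s) be the probability of absorption at D starting from transient state s. Then h(D) = 1 and h(A) = 0. By first-step analysis:
h(F) = 0.2·h(F) + 0.35·0 + 0.2·1 + 0.25·h(E)
h(E) = 0.35·h(F) + 0.2·0 + 0.25·1 + 0.2·h(E)
Solving: h(F) = 0.4027, h(E) = 0.4887.
Starting from E, the probability is 0.4887.

0.4887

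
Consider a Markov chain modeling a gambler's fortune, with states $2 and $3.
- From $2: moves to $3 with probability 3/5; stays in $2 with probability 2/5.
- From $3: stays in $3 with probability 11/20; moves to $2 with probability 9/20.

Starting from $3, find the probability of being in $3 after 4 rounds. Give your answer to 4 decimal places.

0.5714

Propagate the distribution vector 4 rounds from $3.
After 0 rounds: (0.0000, 1.0000)
After 1 round: (0.4500, 0.5500)
After 2 rounds: (0.4275, 0.5725)
After 3 rounds: (0.4286, 0.5714)
After 4 rounds: (0.4286, 0.5714)
P(in $3 after 4 rounds) = 0.5714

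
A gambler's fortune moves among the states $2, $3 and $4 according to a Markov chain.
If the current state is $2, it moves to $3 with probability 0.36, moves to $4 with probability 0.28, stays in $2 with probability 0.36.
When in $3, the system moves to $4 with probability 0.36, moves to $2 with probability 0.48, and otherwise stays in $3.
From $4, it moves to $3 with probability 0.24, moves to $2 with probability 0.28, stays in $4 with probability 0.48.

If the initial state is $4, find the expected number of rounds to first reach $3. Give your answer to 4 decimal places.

Let t(s) be the expected number of rounds to first reach $3 from state s, with t($3) = 0. Conditioning on the first round:
t($2) = 1 + 0.36·t($2) + 0.28·t($4)
t($4) = 1 + 0.28·t($2) + 0.48·t($4)
Solving: t($2) = 3.1447, t($4) = 3.6164.
Expected rounds from $4 to $3: 3.6164.

3.6164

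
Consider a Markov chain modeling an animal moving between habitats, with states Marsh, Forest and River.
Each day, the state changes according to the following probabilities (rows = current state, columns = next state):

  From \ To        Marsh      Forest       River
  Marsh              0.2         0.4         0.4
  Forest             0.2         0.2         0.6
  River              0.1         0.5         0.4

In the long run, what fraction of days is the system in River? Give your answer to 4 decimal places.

0.4746

Let the stationary distribution be π with π = πP and π_1 + π_2 + π_3 = 1.
π_1 = 0.2·π_1 + 0.2·π_2 + 0.1·π_3
π_2 = 0.4·π_1 + 0.2·π_2 + 0.5·π_3
Solving with the normalization constraint gives π = (0.1525, 0.3729, 0.4746).
So the stationary probability of River is 0.4746.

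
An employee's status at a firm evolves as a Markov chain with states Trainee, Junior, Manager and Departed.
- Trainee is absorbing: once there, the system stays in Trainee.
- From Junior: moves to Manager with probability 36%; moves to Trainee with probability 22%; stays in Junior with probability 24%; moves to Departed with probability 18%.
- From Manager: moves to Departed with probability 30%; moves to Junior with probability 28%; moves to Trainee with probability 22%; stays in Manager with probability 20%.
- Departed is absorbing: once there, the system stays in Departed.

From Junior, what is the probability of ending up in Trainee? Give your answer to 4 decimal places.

0.5032

Let h(s) be the probability of absorption at Trainee starting from transient state s. Then h(Trainee) = 1 and h(Departed) = 0. By first-step analysis:
h(Junior) = 0.22·1 + 0.24·h(Junior) + 0.36·h(Manager) + 0.18·0
h(Manager) = 0.22·1 + 0.28·h(Junior) + 0.2·h(Manager) + 0.3·0
Solving: h(Junior) = 0.5032, h(Manager) = 0.4511.
Starting from Junior, the probability is 0.5032.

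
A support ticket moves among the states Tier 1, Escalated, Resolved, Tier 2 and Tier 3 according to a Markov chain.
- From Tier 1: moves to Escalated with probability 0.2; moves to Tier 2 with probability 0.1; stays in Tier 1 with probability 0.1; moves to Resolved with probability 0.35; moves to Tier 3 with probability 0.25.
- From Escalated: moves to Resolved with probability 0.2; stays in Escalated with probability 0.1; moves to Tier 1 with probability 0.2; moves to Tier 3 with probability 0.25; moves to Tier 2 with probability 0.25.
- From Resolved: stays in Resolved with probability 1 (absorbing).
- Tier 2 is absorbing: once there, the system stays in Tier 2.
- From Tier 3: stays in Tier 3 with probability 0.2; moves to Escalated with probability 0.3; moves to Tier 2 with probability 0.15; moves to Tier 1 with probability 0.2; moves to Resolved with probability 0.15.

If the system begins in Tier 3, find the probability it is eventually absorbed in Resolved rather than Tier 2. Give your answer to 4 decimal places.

Let h(s) be the probability of absorption at Resolved starting from transient state s. Then h(Resolved) = 1 and h(Tier 2) = 0. By first-step analysis:
h(Tier 1) = 0.1·h(Tier 1) + 0.2·h(Escalated) + 0.35·1 + 0.1·0 + 0.25·h(Tier 3)
h(Escalated) = 0.2·h(Tier 1) + 0.1·h(Escalated) + 0.2·1 + 0.25·0 + 0.25·h(Tier 3)
h(Tier 3) = 0.2·h(Tier 1) + 0.3·h(Escalated) + 0.15·1 + 0.15·0 + 0.2·h(Tier 3)
Solving: h(Tier 1) = 0.6562, h(Escalated) = 0.5199, h(Tier 3) = 0.5465.
Starting from Tier 3, the probability is 0.5465.

0.5465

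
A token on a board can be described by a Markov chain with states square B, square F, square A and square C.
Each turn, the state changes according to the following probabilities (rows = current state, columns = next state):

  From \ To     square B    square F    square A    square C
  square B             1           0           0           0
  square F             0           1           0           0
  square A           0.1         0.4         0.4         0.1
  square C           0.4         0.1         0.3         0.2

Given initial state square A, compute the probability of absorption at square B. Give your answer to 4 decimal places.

0.2667

Let h(s) be the probability of absorption at square B starting from transient state s. Then h(square B) = 1 and h(square F) = 0. By first-step analysis:
h(square A) = 0.1·1 + 0.4·0 + 0.4·h(square A) + 0.1·h(square C)
h(square C) = 0.4·1 + 0.1·0 + 0.3·h(square A) + 0.2·h(square C)
Solving: h(square A) = 0.2667, h(square C) = 0.6000.
Starting from square A, the probability is 0.2667.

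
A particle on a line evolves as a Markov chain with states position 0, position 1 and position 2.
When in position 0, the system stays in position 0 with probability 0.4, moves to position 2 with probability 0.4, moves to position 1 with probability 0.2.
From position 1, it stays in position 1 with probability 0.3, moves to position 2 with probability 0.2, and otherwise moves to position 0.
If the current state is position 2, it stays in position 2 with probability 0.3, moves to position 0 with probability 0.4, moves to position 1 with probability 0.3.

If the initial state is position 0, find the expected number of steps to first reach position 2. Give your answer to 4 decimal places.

2.8125

Let t(s) be the expected number of steps to first reach position 2 from state s, with t(position 2) = 0. Conditioning on the first step:
t(position 0) = 1 + 0.4·t(position 0) + 0.2·t(position 1)
t(position 1) = 1 + 0.5·t(position 0) + 0.3·t(position 1)
Solving: t(position 0) = 2.8125, t(position 1) = 3.4375.
Expected steps from position 0 to position 2: 2.8125.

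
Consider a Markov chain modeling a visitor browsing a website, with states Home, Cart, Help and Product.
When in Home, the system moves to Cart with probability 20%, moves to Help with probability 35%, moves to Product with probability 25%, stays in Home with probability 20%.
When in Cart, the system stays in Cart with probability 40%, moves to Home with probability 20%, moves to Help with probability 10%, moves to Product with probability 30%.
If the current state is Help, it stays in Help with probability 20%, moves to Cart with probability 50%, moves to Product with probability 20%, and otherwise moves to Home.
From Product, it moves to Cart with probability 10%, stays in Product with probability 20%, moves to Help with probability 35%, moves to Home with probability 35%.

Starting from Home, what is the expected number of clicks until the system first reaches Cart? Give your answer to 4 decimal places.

Let t(s) be the expected number of clicks to first reach Cart from state s, with t(Cart) = 0. Conditioning on the first click:
t(Home) = 1 + 0.2·t(Home) + 0.35·t(Help) + 0.25·t(Product)
t(Help) = 1 + 0.1·t(Home) + 0.2·t(Help) + 0.2·t(Product)
t(Product) = 1 + 0.35·t(Home) + 0.35·t(Help) + 0.2·t(Product)
Solving: t(Home) = 3.7182, t(Help) = 2.7329, t(Product) = 4.0724.
Expected clicks from Home to Cart: 3.7182.

3.7182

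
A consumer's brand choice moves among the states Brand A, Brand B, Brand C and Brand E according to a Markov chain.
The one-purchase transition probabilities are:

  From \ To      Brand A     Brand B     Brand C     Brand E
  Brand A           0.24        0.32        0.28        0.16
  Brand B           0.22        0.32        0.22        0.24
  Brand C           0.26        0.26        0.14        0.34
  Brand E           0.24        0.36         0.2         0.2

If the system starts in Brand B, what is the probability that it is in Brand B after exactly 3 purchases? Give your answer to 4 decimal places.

0.3167

Propagate the distribution vector 3 purchases from Brand B.
After 0 purchases: (0.0000, 1.0000, 0.0000, 0.0000)
After 1 purchase: (0.2200, 0.3200, 0.2200, 0.2400)
After 2 purchases: (0.2380, 0.3164, 0.2108, 0.2348)
After 3 purchases: (0.2379, 0.3167, 0.2127, 0.2326)
P(in Brand B after 3 purchases) = 0.3167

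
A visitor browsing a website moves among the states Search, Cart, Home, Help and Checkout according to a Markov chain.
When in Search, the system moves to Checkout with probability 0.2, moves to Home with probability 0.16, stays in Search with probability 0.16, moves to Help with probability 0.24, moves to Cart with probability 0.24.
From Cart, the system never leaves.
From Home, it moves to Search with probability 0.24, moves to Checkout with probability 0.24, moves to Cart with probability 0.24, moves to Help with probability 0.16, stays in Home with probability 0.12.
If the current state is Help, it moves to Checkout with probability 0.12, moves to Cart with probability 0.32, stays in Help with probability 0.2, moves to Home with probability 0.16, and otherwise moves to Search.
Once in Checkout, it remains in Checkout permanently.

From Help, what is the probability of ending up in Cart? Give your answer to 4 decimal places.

Let h(s) be the probability of absorption at Cart starting from transient state s. Then h(Cart) = 1 and h(Checkout) = 0. By first-step analysis:
h(Search) = 0.16·h(Search) + 0.24·1 + 0.16·h(Home) + 0.24·h(Help) + 0.2·0
h(Home) = 0.24·h(Search) + 0.24·1 + 0.12·h(Home) + 0.16·h(Help) + 0.24·0
h(Help) = 0.2·h(Search) + 0.32·1 + 0.16·h(Home) + 0.2·h(Help) + 0.12·0
Solving: h(Search) = 0.5772, h(Home) = 0.5491, h(Help) = 0.6541.
Starting from Help, the probability is 0.6541.

0.6541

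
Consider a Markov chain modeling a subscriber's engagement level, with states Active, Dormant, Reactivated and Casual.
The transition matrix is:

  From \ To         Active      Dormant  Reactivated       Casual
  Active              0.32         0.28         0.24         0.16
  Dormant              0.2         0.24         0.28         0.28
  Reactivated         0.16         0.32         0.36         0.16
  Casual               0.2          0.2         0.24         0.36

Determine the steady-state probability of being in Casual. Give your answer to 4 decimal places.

0.2393

Let the stationary distribution be π with π = πP and π_1 + π_2 + π_3 + π_4 = 1.
π_1 = 0.32·π_1 + 0.2·π_2 + 0.16·π_3 + 0.2·π_4
π_2 = 0.28·π_1 + 0.24·π_2 + 0.32·π_3 + 0.2·π_4
π_3 = 0.24·π_1 + 0.28·π_2 + 0.36·π_3 + 0.24·π_4
Solving with the normalization constraint gives π = (0.2143, 0.2618, 0.2846, 0.2393).
So the stationary probability of Casual is 0.2393.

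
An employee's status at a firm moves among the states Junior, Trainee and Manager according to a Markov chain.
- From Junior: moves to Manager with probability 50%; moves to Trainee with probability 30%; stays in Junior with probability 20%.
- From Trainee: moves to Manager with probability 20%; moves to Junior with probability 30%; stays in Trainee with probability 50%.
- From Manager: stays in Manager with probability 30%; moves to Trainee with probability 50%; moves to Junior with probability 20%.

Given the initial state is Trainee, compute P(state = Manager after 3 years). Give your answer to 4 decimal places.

Propagate the distribution vector 3 years from Trainee.
After 0 years: (0.0000, 1.0000, 0.0000)
After 1 year: (0.3000, 0.5000, 0.2000)
After 2 years: (0.2500, 0.4400, 0.3100)
After 3 years: (0.2440, 0.4500, 0.3060)
P(in Manager after 3 years) = 0.3060

0.3060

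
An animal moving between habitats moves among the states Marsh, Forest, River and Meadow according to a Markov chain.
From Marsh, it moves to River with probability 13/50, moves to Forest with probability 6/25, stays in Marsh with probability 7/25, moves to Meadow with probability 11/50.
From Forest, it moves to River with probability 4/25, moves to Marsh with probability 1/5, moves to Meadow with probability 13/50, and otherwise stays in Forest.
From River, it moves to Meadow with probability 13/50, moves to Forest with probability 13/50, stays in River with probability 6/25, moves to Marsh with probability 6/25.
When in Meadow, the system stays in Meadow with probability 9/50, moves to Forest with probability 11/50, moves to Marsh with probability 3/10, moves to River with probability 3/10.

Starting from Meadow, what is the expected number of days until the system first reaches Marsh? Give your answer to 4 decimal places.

Let t(s) be the expected number of days to first reach Marsh from state s, with t(Marsh) = 0. Conditioning on the first day:
t(Forest) = 1 + 0.38·t(Forest) + 0.16·t(River) + 0.26·t(Meadow)
t(River) = 1 + 0.26·t(Forest) + 0.24·t(River) + 0.26·t(Meadow)
t(Meadow) = 1 + 0.22·t(Forest) + 0.3·t(River) + 0.18·t(Meadow)
Solving: t(Forest) = 4.3011, t(River) = 4.1141, t(Meadow) = 3.8787.
Expected days from Meadow to Marsh: 3.8787.

3.8787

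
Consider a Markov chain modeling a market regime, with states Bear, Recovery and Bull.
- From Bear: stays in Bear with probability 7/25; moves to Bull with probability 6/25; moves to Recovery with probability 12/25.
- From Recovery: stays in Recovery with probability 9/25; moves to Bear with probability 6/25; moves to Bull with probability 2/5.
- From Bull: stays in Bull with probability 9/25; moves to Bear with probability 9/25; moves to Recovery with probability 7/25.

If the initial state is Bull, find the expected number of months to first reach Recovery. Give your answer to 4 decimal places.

Let t(s) be the expected number of months to first reach Recovery from state s, with t(Recovery) = 0. Conditioning on the first month:
t(Bear) = 1 + 0.28·t(Bear) + 0.24·t(Bull)
t(Bull) = 1 + 0.36·t(Bear) + 0.36·t(Bull)
Solving: t(Bear) = 2.3504, t(Bull) = 2.8846.
Expected months from Bull to Recovery: 2.8846.

2.8846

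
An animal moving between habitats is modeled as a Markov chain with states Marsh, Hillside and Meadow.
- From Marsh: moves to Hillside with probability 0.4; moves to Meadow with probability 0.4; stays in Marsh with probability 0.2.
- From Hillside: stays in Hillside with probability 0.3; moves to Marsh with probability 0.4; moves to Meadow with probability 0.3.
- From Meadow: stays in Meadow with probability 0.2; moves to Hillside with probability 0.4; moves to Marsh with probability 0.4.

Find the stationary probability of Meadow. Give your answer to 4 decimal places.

0.3030

Let the stationary distribution be π with π = πP and π_1 + π_2 + π_3 = 1.
π_1 = 0.2·π_1 + 0.4·π_2 + 0.4·π_3
π_2 = 0.4·π_1 + 0.3·π_2 + 0.4·π_3
Solving with the normalization constraint gives π = (0.3333, 0.3636, 0.3030).
So the stationary probability of Meadow is 0.3030.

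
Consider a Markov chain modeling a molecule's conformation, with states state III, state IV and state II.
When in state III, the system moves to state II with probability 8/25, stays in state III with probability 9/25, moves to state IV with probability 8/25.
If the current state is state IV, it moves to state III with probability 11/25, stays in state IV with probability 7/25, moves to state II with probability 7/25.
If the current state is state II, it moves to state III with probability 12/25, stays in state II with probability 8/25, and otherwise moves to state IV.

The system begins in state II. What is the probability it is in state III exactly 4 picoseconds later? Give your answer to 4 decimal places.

0.4188

Propagate the distribution vector 4 picoseconds from state II.
After 0 picoseconds: (0.0000, 0.0000, 1.0000)
After 1 picosecond: (0.4800, 0.2000, 0.3200)
After 2 picoseconds: (0.4144, 0.2736, 0.3120)
After 3 picoseconds: (0.4193, 0.2716, 0.3091)
After 4 picoseconds: (0.4188, 0.2720, 0.3091)
P(in state III after 4 picoseconds) = 0.4188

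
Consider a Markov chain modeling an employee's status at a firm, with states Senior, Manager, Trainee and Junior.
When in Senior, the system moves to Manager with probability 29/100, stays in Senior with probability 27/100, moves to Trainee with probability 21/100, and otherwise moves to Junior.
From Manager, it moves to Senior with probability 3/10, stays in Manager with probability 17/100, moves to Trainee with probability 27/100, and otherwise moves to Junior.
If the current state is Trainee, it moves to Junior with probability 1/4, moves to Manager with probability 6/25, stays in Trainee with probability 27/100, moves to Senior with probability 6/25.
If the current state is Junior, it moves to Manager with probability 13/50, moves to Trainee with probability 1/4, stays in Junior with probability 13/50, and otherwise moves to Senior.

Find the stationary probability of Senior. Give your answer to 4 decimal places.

0.2598

Let the stationary distribution be π with π = πP and π_1 + π_2 + π_3 + π_4 = 1.
π_1 = 0.27·π_1 + 0.3·π_2 + 0.24·π_3 + 0.23·π_4
π_2 = 0.29·π_1 + 0.17·π_2 + 0.24·π_3 + 0.26·π_4
π_3 = 0.21·π_1 + 0.27·π_2 + 0.27·π_3 + 0.25·π_4
Solving with the normalization constraint gives π = (0.2598, 0.2411, 0.2494, 0.2497).
So the stationary probability of Senior is 0.2598.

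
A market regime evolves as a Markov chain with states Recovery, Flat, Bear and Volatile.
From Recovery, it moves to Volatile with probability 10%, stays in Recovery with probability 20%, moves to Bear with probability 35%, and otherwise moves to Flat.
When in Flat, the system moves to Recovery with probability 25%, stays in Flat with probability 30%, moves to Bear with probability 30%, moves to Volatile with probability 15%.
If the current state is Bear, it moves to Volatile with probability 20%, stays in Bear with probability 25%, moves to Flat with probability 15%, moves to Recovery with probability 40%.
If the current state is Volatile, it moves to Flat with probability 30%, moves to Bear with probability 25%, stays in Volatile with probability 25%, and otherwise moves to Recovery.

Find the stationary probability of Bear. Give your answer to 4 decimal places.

0.2907

Let the stationary distribution be π with π = πP and π_1 + π_2 + π_3 + π_4 = 1.
π_1 = 0.2·π_1 + 0.25·π_2 + 0.4·π_3 + 0.2·π_4
π_2 = 0.35·π_1 + 0.3·π_2 + 0.15·π_3 + 0.3·π_4
π_3 = 0.35·π_1 + 0.3·π_2 + 0.25·π_3 + 0.25·π_4
Solving with the normalization constraint gives π = (0.2716, 0.2700, 0.2907, 0.1677).
So the stationary probability of Bear is 0.2907.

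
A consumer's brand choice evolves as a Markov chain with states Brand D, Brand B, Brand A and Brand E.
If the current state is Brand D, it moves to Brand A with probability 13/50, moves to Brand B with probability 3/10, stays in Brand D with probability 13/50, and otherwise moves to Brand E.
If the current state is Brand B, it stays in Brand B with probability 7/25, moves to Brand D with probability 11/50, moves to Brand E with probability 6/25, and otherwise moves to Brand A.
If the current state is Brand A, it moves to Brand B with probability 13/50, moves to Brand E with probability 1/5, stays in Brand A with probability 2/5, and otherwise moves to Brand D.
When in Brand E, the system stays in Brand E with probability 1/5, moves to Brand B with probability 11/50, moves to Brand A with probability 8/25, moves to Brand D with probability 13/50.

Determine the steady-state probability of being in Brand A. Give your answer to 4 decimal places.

0.3167

Let the stationary distribution be π with π = πP and π_1 + π_2 + π_3 + π_4 = 1.
π_1 = 0.26·π_1 + 0.22·π_2 + 0.14·π_3 + 0.26·π_4
π_2 = 0.3·π_1 + 0.28·π_2 + 0.26·π_3 + 0.22·π_4
π_3 = 0.26·π_1 + 0.26·π_2 + 0.4·π_3 + 0.32·π_4
Solving with the normalization constraint gives π = (0.2114, 0.2655, 0.3167, 0.2064).
So the stationary probability of Brand A is 0.3167.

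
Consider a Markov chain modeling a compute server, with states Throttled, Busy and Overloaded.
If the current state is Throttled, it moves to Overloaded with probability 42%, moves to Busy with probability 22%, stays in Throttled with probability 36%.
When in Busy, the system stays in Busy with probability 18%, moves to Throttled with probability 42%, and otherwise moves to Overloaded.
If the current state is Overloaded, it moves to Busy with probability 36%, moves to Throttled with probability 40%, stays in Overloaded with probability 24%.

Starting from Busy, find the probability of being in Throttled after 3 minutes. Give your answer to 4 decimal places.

Propagate the distribution vector 3 minutes from Busy.
After 0 minutes: (0.0000, 1.0000, 0.0000)
After 1 minute: (0.4200, 0.1800, 0.4000)
After 2 minutes: (0.3868, 0.2688, 0.3444)
After 3 minutes: (0.3899, 0.2575, 0.3526)
P(in Throttled after 3 minutes) = 0.3899

0.3899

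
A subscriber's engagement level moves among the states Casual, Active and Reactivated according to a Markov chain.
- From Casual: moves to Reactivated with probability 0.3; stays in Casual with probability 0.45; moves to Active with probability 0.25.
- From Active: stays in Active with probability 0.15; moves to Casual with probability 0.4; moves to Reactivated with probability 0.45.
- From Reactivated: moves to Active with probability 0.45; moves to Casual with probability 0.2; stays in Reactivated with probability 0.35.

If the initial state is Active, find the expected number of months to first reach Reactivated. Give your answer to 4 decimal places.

Let t(s) be the expected number of months to first reach Reactivated from state s, with t(Reactivated) = 0. Conditioning on the first month:
t(Casual) = 1 + 0.45·t(Casual) + 0.25·t(Active)
t(Active) = 1 + 0.4·t(Casual) + 0.15·t(Active)
Solving: t(Casual) = 2.9932, t(Active) = 2.5850.
Expected months from Active to Reactivated: 2.5850.

2.5850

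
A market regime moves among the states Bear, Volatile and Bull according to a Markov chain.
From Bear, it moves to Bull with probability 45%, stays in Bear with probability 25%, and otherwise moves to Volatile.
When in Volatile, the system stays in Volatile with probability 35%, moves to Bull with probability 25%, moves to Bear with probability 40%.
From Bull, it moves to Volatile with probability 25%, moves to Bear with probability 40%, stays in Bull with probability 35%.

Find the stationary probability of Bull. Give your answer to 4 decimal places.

0.3551

Let the stationary distribution be π with π = πP and π_1 + π_2 + π_3 = 1.
π_1 = 0.25·π_1 + 0.4·π_2 + 0.4·π_3
π_2 = 0.3·π_1 + 0.35·π_2 + 0.25·π_3
Solving with the normalization constraint gives π = (0.3478, 0.2971, 0.3551).
So the stationary probability of Bull is 0.3551.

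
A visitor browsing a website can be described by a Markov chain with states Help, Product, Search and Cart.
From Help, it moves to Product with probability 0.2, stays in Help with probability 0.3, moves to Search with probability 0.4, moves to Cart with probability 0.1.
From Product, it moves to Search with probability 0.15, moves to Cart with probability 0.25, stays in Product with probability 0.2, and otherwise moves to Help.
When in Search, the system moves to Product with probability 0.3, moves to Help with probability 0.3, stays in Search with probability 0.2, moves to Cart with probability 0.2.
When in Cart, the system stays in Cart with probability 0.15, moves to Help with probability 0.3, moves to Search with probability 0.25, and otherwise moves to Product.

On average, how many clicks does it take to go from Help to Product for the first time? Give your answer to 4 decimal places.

4.0741

Let t(s) be the expected number of clicks to first reach Product from state s, with t(Product) = 0. Conditioning on the first click:
t(Help) = 1 + 0.3·t(Help) + 0.4·t(Search) + 0.1·t(Cart)
t(Search) = 1 + 0.3·t(Help) + 0.2·t(Search) + 0.2·t(Cart)
t(Cart) = 1 + 0.3·t(Help) + 0.25·t(Search) + 0.15·t(Cart)
Solving: t(Help) = 4.0741, t(Search) = 3.7037, t(Cart) = 3.7037.
Expected clicks from Help to Product: 4.0741.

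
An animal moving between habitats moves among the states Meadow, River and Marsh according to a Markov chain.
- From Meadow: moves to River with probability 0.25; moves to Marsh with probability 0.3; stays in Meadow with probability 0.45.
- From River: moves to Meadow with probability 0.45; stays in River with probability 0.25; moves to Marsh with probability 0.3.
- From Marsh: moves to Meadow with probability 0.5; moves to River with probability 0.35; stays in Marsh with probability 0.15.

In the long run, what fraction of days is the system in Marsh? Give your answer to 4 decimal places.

0.2609

Let the stationary distribution be π with π = πP and π_1 + π_2 + π_3 = 1.
π_1 = 0.45·π_1 + 0.45·π_2 + 0.5·π_3
π_2 = 0.25·π_1 + 0.25·π_2 + 0.35·π_3
Solving with the normalization constraint gives π = (0.4630, 0.2761, 0.2609).
So the stationary probability of Marsh is 0.2609.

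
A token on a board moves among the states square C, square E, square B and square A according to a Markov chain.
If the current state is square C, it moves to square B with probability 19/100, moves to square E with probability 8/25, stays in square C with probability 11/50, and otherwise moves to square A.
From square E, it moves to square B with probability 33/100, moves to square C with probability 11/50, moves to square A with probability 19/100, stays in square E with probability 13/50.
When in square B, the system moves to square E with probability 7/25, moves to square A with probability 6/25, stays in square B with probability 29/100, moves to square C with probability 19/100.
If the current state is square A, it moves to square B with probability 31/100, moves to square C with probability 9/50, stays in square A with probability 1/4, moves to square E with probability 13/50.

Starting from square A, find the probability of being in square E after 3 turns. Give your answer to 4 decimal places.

0.2778

Propagate the distribution vector 3 turns from square A.
After 0 turns: (0.0000, 0.0000, 0.0000, 1.0000)
After 1 turn: (0.1800, 0.2600, 0.3100, 0.2500)
After 2 turns: (0.2007, 0.2770, 0.2874, 0.2349)
After 3 turns: (0.2020, 0.2778, 0.2857, 0.2345)
P(in square E after 3 turns) = 0.2778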